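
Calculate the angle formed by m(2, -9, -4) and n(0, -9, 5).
m·n = 61, |m|² = 101, |n|² = 106
cos θ = 61/√10706 ≈ 0.5895
θ ≈ 53.88°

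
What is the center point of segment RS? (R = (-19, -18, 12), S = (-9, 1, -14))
Midpoint = ((-19-9)/2, (-18+1)/2, (12-14)/2) = (-14, -8.5, -1)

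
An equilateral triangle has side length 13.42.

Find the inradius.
For an equilateral triangle, r = s/(2√3) where s is the side.
r = 13.42/(2√3) = 13.42/3.464102 = 3.874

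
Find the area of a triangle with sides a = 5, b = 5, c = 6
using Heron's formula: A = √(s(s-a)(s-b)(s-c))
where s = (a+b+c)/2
s = (5+5+6)/2 = 8
A = √(8·3·3·2) = √144 = 12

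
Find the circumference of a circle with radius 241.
Circumference = 2 * pi * r
Circumference = 2 * pi * 241
Circumference = 1514.25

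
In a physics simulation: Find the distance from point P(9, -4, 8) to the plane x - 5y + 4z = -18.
d = |1(9) + (-5)(-4) + 4(8) - (-18)| / √(1² + (-5)² + 4²) = 79/√42 = 12.19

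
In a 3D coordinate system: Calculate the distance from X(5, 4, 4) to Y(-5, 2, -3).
d = √[(-10)² + (-2)² + (-7)²] = √153 = 12.37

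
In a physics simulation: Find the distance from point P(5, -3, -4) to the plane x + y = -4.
d = |1(5) + 1(-3) + 0(-4) - (-4)| / √(1² + 1² + 0²) = 6/√2 = 4.243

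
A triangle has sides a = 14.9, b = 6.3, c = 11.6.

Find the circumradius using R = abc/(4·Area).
s = (a+b+c)/2 = 16.4
Area = √(s(s-a)(s-b)(s-c)) = √(16.4·1.5·10.1·4.8) = 34.5342
R = abc/(4·Area) = (14.9·6.3·11.6)/(4·34.5342) = 1088.892/138.1368 = 7.883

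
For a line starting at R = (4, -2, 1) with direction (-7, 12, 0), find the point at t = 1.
P(1) = (4 + (-7)(1), -2 + 12(1), 1 + 0(1)) = (-3, 10, 1)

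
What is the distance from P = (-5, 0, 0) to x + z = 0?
d = |1(-5) + 0(0) + 1(0) - (0)| / √(1² + 0² + 1²) = 5/√2 = 3.536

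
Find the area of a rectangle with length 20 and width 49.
Area = length * width
Area = 20 * 49
Area = 980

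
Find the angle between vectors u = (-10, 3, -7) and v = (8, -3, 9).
u·v = -152, |u|² = 158, |v|² = 154
cos θ = -152/√24332 ≈ -0.9744
θ ≈ 167.0°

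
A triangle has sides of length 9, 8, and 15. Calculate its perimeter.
Perimeter = sum of all sides
Perimeter = 9 + 8 + 15
Perimeter = 32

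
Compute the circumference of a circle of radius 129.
Circumference = 2 * pi * r
Circumference = 2 * pi * 129
Circumference = 810.53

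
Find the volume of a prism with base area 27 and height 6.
Volume = base area * height
Volume = 27 * 6
Volume = 162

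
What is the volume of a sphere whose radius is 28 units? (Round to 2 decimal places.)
Volume = (4/3) * pi * r³
Volume = (4/3) * pi * 28³
Volume = (4/3) * pi * 21952
Volume = 91952.32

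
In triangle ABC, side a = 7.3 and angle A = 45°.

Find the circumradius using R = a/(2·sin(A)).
R = a/(2·sin(A)) = 7.3/(2·sin(45°))
R = 7.3/(2·0.707107) = 7.3/1.414214 = 5.162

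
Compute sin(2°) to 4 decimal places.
sin(2 degrees) = 0.0349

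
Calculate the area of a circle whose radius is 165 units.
Area = pi * r²
Area = pi * 165²
Area = pi * 27225
Area = 85529.86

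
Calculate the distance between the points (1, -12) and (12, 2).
Using the distance formula: d = sqrt((x₂-x₁)² + (y₂-y₁)²)
dx = 12 - 1 = 11
dy = 2 - (-12) = 14
d = sqrt(11² + 14²) = sqrt(121 + 196) = sqrt(317) = 17.80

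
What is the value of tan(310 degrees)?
tan(310 degrees) = -1.1918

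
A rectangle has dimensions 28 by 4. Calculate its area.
Area = length * width
Area = 28 * 4
Area = 112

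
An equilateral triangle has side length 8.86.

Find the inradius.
For an equilateral triangle, r = s/(2√3) where s is the side.
r = 8.86/(2√3) = 8.86/3.464102 = 2.558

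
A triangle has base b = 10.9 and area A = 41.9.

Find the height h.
A = ½bh  →  h = 2A/b
h = 2·41.9/10.9 = 7.688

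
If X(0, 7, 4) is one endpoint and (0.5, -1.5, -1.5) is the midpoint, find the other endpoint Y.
Y = (2×0.5 - 0, 2×(-1.5) - 7, 2×(-1.5) - 4) = (1, -10, -7)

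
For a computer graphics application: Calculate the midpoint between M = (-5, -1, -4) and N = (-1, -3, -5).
Midpoint = ((-5-1)/2, (-1-3)/2, (-4-5)/2) = (-3, -2, -4.5)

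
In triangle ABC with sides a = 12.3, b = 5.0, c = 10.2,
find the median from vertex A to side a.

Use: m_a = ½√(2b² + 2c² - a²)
m_a = ½√(2·5.0² + 2·10.2² - 12.3²)
m_a = ½√(50 + 208.08 - 151.29) = ½√106.79 = 5.167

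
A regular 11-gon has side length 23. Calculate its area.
For a regular 11-gon with side length s = 23:
Apothem a = s / (2*tan(pi/11)) = 23 / (2*tan(pi/11)) ≈ 39.1654
Perimeter P = 11 * 23 = 253
Area = (1/2) * P * a = (1/2) * 253 * 39.1654 = 4954.42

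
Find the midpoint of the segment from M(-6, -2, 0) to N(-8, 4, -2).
Midpoint = ((-6-8)/2, (-2+4)/2, (0-2)/2) = (-7, 1, -1)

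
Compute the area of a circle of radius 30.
Area = pi * r²
Area = pi * 30²
Area = pi * 900
Area = 2827.43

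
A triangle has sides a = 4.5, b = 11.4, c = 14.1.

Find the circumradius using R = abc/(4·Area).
s = (a+b+c)/2 = 15
Area = √(s(s-a)(s-b)(s-c)) = √(15·10.5·3.6·0.9) = 22.5898
R = abc/(4·Area) = (4.5·11.4·14.1)/(4·22.5898) = 723.33/90.3592 = 8.005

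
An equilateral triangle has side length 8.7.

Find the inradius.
For an equilateral triangle, r = s/(2√3) where s is the side.
r = 8.7/(2√3) = 8.7/3.464102 = 2.511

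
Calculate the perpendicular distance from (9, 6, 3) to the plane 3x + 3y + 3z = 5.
d = |3(9) + 3(6) + 3(3) - (5)| / √(3² + 3² + 3²) = 49/√27 = 9.43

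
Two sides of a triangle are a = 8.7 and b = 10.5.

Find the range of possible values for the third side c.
By the triangle inequality: |a - b| < c < a + b
|8.7 - 10.5| < c < 8.7 + 10.5
1.8 < c < 19.2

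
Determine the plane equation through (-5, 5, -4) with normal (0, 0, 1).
d = n·P = (0)(-5) + (0)(5) + (1)(-4) = -4
Plane: z = -4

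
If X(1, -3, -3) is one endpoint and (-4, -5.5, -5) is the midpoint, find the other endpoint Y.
Y = (2×(-4) - 1, 2×(-5.5) - (-3), 2×(-5) - (-3)) = (-9, -8, -7)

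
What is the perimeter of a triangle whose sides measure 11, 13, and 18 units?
Perimeter = sum of all sides
Perimeter = 11 + 13 + 18
Perimeter = 42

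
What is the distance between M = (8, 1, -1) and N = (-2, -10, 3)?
d = √[(-10)² + (-11)² + (4)²] = √237 = 15.39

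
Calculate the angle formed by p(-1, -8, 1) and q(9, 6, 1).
p·q = -56, |p|² = 66, |q|² = 118
cos θ = -56/√7788 ≈ -0.6346
θ ≈ 129.4°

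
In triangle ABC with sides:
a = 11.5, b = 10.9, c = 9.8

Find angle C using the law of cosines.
cos(C) = (a² + b² - c²)/(2ab)
cos(C) = (11.5² + 10.9² - 9.8²)/(2·11.5·10.9) = 155.02/250.7 = 0.618349
C = arccos(0.618349) = 51.8°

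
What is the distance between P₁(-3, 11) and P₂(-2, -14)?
Using the distance formula: d = sqrt((x₂-x₁)² + (y₂-y₁)²)
dx = (-2) - (-3) = 1
dy = (-14) - 11 = -25
d = sqrt(1² + (-25)²) = sqrt(1 + 625) = sqrt(626) = 25.02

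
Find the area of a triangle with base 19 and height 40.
Area = (1/2) * base * height
Area = (1/2) * 19 * 40
Area = 380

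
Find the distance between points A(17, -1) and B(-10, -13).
Using the distance formula: d = sqrt((x₂-x₁)² + (y₂-y₁)²)
dx = (-10) - 17 = -27
dy = (-13) - (-1) = -12
d = sqrt((-27)² + (-12)²) = sqrt(729 + 144) = sqrt(873) = 29.55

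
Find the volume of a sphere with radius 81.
Volume = (4/3) * pi * r³
Volume = (4/3) * pi * 81³
Volume = (4/3) * pi * 531441
Volume = 2226094.86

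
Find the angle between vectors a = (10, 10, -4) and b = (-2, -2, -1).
a·b = -36, |a|² = 216, |b|² = 9
cos θ = -36/√1944 ≈ -0.8165
θ ≈ 144.7°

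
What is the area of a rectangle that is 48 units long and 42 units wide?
Area = length * width
Area = 48 * 42
Area = 2016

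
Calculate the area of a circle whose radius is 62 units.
Area = pi * r²
Area = pi * 62²
Area = pi * 3844
Area = 12076.28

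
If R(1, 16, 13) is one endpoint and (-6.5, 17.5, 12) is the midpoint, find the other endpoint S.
S = (2×(-6.5) - 1, 2×17.5 - 16, 2×12 - 13) = (-14, 19, 11)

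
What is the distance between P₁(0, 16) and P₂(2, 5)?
Using the distance formula: d = sqrt((x₂-x₁)² + (y₂-y₁)²)
dx = 2 - 0 = 2
dy = 5 - 16 = -11
d = sqrt(2² + (-11)²) = sqrt(4 + 121) = sqrt(125) = 11.18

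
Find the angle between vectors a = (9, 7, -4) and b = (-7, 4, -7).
a·b = -7, |a|² = 146, |b|² = 114
cos θ = -7/√16644 ≈ -0.05426
θ ≈ 93.11°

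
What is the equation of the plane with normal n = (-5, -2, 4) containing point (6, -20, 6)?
d = n·P = (-5)(6) + (-2)(-20) + (4)(6) = 34
Plane: -5x - 2y + 4z = 34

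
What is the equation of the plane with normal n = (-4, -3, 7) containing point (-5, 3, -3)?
d = n·P = (-4)(-5) + (-3)(3) + (7)(-3) = -10
Plane: -4x - 3y + 7z = -10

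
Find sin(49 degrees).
sin(49 degrees) = 0.7547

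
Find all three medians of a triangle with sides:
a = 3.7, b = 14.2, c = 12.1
Using m_x = ½√(2y² + 2z² - x²):
m_a = ½√(2·14.2² + 2·12.1² - 3.7²) = ½√682.41 = 13.06
m_b = ½√(2·3.7² + 2·12.1² - 14.2²) = ½√118.56 = 5.444
m_c = ½√(2·3.7² + 2·14.2² - 12.1²) = ½√284.25 = 8.43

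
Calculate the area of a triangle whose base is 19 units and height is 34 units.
Area = (1/2) * base * height
Area = (1/2) * 19 * 34
Area = 323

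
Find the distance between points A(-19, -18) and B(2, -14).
Using the distance formula: d = sqrt((x₂-x₁)² + (y₂-y₁)²)
dx = 2 - (-19) = 21
dy = (-14) - (-18) = 4
d = sqrt(21² + 4²) = sqrt(441 + 16) = sqrt(457) = 21.38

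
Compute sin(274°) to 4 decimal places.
sin(274 degrees) = -0.9976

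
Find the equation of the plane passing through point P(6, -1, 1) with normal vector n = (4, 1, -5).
d = n·P = (4)(6) + (1)(-1) + (-5)(1) = 18
Plane: 4x + y - 5z = 18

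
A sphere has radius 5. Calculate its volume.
Volume = (4/3) * pi * r³
Volume = (4/3) * pi * 5³
Volume = (4/3) * pi * 125
Volume = 523.60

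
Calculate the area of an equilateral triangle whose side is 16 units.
Area = (sqrt(3)/4) * s²
Area = (sqrt(3)/4) * 16²
Area = (sqrt(3)/4) * 256
Area = 110.85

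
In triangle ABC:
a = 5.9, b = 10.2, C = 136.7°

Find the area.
Using A = ½ab·sin(C):
A = ½·5.9·10.2·sin(136.7°) = ½·60.18·0.685818 = 20.64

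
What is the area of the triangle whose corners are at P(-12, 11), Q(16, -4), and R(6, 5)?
Using the coordinate formula: Area = (1/2)|x₁(y₂-y₃) + x₂(y₃-y₁) + x₃(y₁-y₂)|
Area = (1/2)|(-12)((-4)-5) + 16(5-11) + 6(11-(-4))|
Area = (1/2)|(-12)*(-9) + 16*(-6) + 6*15|
Area = (1/2)|108 + (-96) + 90|
Area = (1/2)*102 = 51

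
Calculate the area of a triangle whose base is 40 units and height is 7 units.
Area = (1/2) * base * height
Area = (1/2) * 40 * 7
Area = 140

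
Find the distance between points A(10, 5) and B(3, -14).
Using the distance formula: d = sqrt((x₂-x₁)² + (y₂-y₁)²)
dx = 3 - 10 = -7
dy = (-14) - 5 = -19
d = sqrt((-7)² + (-19)²) = sqrt(49 + 361) = sqrt(410) = 20.25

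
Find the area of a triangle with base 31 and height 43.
Area = (1/2) * base * height
Area = (1/2) * 31 * 43
Area = 666.50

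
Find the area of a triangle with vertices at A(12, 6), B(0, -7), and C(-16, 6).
Using the coordinate formula: Area = (1/2)|x₁(y₂-y₃) + x₂(y₃-y₁) + x₃(y₁-y₂)|
Area = (1/2)|12((-7)-6) + 0(6-6) + (-16)(6-(-7))|
Area = (1/2)|12*(-13) + 0*0 + (-16)*13|
Area = (1/2)|(-156) + 0 + (-208)|
Area = (1/2)*364 = 182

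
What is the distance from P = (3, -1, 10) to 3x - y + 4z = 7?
d = |3(3) + (-1)(-1) + 4(10) - (7)| / √(3² + (-1)² + 4²) = 43/√26 = 8.433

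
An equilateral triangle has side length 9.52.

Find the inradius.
For an equilateral triangle, r = s/(2√3) where s is the side.
r = 9.52/(2√3) = 9.52/3.464102 = 2.748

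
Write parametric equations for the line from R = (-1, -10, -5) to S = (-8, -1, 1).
Direction vector d = S - R = (-7, 9, 6)
x = -1 - 7t, y = -10 + 9t, z = -5 + 6t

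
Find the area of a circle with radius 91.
Area = pi * r²
Area = pi * 91²
Area = pi * 8281
Area = 26015.53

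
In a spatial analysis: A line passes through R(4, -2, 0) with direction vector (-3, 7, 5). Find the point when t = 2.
P(2) = (4 + (-3)(2), -2 + 7(2), 0 + 5(2)) = (-2, 12, 10)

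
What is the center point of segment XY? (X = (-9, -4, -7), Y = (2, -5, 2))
Midpoint = ((-9+2)/2, (-4-5)/2, (-7+2)/2) = (-3.5, -4.5, -2.5)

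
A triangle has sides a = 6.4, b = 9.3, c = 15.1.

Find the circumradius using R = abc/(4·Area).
s = (a+b+c)/2 = 15.4
Area = √(s(s-a)(s-b)(s-c)) = √(15.4·9·6.1·0.3) = 15.926
R = abc/(4·Area) = (6.4·9.3·15.1)/(4·15.926) = 898.752/63.704 = 14.11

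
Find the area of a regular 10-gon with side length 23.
For a regular 10-gon with side length s = 23:
Apothem a = s / (2*tan(pi/10)) = 23 / (2*tan(pi/10)) ≈ 35.3934
Perimeter P = 10 * 23 = 230
Area = (1/2) * P * a = (1/2) * 230 * 35.3934 = 4070.24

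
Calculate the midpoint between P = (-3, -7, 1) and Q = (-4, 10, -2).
Midpoint = ((-3-4)/2, (-7+10)/2, (1-2)/2) = (-3.5, 1.5, -0.5)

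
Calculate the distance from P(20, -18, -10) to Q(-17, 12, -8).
d = √[(-37)² + (30)² + (2)²] = √2273 = 47.68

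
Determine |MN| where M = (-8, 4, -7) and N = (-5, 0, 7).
d = √[(3)² + (-4)² + (14)²] = √221 = 14.87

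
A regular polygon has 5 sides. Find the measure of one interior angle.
Interior angle of a regular n-gon = (n-2)*180/n
Interior angle = (5-2)*180/5
Interior angle = 3*180/5
Interior angle = 540/5
Interior angle = 108 degrees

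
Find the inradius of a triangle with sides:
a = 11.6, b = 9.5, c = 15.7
s = (a+b+c)/2 = (11.6+9.5+15.7)/2 = 18.4
Area = √(s(s-a)(s-b)(s-c)) = √(18.4·6.8·8.9·2.7) = 54.8328
r = Area/s = 54.8328/18.4 = 2.98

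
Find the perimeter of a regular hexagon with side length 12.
Perimeter = number of sides * side length
Perimeter = 6 * 12
Perimeter = 72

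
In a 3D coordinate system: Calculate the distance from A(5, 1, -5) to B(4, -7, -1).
d = √[(-1)² + (-8)² + (4)²] = √81 = 9.0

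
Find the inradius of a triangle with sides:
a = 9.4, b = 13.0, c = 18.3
s = (a+b+c)/2 = (9.4+13.0+18.3)/2 = 20.35
Area = √(s(s-a)(s-b)(s-c)) = √(20.35·10.95·7.35·2.05) = 57.9442
r = Area/s = 57.9442/20.35 = 2.847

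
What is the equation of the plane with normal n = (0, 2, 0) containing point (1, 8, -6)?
d = n·P = (0)(1) + (2)(8) + (0)(-6) = 16
Plane: 2y = 16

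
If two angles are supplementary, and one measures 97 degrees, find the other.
Supplementary angles sum to 180 degrees.
Other angle = 180 - 97
Other angle = 83 degrees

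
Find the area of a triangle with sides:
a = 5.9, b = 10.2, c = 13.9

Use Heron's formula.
s = (a+b+c)/2 = (5.9+10.2+13.9)/2 = 15
A = √(s(s-a)(s-b)(s-c)) = √(15·9.1·4.8·1.1)
A = √720.72 = 26.85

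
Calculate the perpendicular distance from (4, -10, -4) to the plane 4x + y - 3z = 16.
d = |4(4) + 1(-10) + (-3)(-4) - (16)| / √(4² + 1² + (-3)²) = 2/√26 = 0.3922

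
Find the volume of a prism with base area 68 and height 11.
Volume = base area * height
Volume = 68 * 11
Volume = 748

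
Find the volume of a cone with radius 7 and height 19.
Volume = (1/3) * pi * r² * h
Volume = (1/3) * pi * 7² * 19
Volume = (1/3) * pi * 49 * 19
Volume = (1/3) * pi * 931
Volume = 974.94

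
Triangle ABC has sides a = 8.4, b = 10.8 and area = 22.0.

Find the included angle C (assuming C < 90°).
Area = ½ab·sin(C)  →  sin(C) = 2·Area/(ab)
sin(C) = 2·22.0/(8.4·10.8) = 0.485009
C = arcsin(0.485009) = 29.01°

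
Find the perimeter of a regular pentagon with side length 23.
Perimeter = number of sides * side length
Perimeter = 5 * 23
Perimeter = 115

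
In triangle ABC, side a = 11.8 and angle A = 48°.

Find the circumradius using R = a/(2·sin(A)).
R = a/(2·sin(A)) = 11.8/(2·sin(48°))
R = 11.8/(2·0.743145) = 11.8/1.486290 = 7.939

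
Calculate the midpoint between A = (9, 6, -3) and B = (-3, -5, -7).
Midpoint = ((9-3)/2, (6-5)/2, (-3-7)/2) = (3, 0.5, -5)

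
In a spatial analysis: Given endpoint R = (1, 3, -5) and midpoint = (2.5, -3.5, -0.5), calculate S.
S = (2×2.5 - 1, 2×(-3.5) - 3, 2×(-0.5) - (-5)) = (4, -10, 4)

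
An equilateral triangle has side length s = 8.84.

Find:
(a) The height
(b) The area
(a) Height h = s·√3/2 = 8.84·√3/2 = 7.656
(b) Area = (√3/4)·s² = (√3/4)·8.84² = (√3/4)·78.1456 = 33.84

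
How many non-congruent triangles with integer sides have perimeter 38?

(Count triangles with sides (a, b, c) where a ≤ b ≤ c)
With a ≤ b ≤ c and a + b + c = 38, the triangle inequality a + b > c gives c < 38/2, so c ≤ 18.
Iterate a from 1 to ⌊p/3⌋ = 12; for each a, b ranges from a to ⌊(p−a)/2⌋ with c = p − a − b, keeping only c ≥ b.
Triples: (2, 18, 18), (3, 17, 18), (4, 16, 18), …
Count = 30 triangles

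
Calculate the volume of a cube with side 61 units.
Volume = s³
Volume = 61³
Volume = 226981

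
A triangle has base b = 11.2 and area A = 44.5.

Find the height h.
A = ½bh  →  h = 2A/b
h = 2·44.5/11.2 = 7.946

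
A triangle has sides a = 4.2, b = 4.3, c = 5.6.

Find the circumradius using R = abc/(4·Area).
s = (a+b+c)/2 = 7.05
Area = √(s(s-a)(s-b)(s-c)) = √(7.05·2.85·2.75·1.45) = 8.95091
R = abc/(4·Area) = (4.2·4.3·5.6)/(4·8.95091) = 101.136/35.80364 = 2.825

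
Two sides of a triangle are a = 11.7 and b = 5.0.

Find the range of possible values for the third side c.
By the triangle inequality: |a - b| < c < a + b
|11.7 - 5.0| < c < 11.7 + 5.0
6.7 < c < 16.7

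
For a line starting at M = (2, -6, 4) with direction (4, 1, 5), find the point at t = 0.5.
P(0.5) = (2 + 4(0.5), -6 + 1(0.5), 4 + 5(0.5)) = (4, -5.5, 6.5)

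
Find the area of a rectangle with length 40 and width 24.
Area = length * width
Area = 40 * 24
Area = 960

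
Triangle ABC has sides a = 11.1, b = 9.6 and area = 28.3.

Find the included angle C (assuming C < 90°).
Area = ½ab·sin(C)  →  sin(C) = 2·Area/(ab)
sin(C) = 2·28.3/(11.1·9.6) = 0.531156
C = arcsin(0.531156) = 32.08°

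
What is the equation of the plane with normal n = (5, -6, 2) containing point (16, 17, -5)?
d = n·P = (5)(16) + (-6)(17) + (2)(-5) = -32
Plane: 5x - 6y + 2z = -32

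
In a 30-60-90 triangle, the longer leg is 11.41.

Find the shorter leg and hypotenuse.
In a 30-60-90 triangle, sides are in ratio 1 : √3 : 2.
Long leg = short leg·√3  →  short leg = 11.41/√3 = 6.588
Hypotenuse = 2·(short leg) = 2·11.41/√3 = 13.18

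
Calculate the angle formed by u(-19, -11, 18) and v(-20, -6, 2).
u·v = 482, |u|² = 806, |v|² = 440
cos θ = 482/√354640 ≈ 0.8094
θ ≈ 35.96°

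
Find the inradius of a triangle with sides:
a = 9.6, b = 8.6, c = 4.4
s = (a+b+c)/2 = (9.6+8.6+4.4)/2 = 11.3
Area = √(s(s-a)(s-b)(s-c)) = √(11.3·1.7·2.7·6.9) = 18.9178
r = Area/s = 18.9178/11.3 = 1.674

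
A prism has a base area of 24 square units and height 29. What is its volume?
Volume = base area * height
Volume = 24 * 29
Volume = 696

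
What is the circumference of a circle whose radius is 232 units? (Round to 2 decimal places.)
Circumference = 2 * pi * r
Circumference = 2 * pi * 232
Circumference = 1457.70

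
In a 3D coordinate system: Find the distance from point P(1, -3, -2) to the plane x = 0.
d = |1(1) + 0(-3) + 0(-2) - (0)| / √(1² + 0² + 0²) = 1/√1 = 1.0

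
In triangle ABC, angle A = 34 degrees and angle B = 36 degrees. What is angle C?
Sum of angles in a triangle = 180 degrees
Third angle = 180 - 34 - 36
Third angle = 110 degrees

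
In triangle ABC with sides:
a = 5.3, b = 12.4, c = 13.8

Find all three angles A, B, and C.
By the law of cosines:
cos(A) = (b² + c² - a²)/(2bc) = 0.923650  →  A = 22.53°
cos(B) = (a² + c² - b²)/(2ac) = 0.442781  →  B = 63.72°
cos(C) = (a² + b² - c²)/(2ab) = -0.065353  →  C = 93.75°
Check: A + B + C = 180.0° ✓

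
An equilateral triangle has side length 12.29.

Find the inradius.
For an equilateral triangle, r = s/(2√3) where s is the side.
r = 12.29/(2√3) = 12.29/3.464102 = 3.548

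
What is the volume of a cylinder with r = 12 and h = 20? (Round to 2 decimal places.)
Volume = pi * r² * h
Volume = pi * 12² * 20
Volume = pi * 144 * 20
Volume = pi * 2880
Volume = 9047.79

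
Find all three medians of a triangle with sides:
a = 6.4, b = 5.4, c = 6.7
Using m_x = ½√(2y² + 2z² - x²):
m_a = ½√(2·5.4² + 2·6.7² - 6.4²) = ½√107.14 = 5.175
m_b = ½√(2·6.4² + 2·6.7² - 5.4²) = ½√142.54 = 5.97
m_c = ½√(2·6.4² + 2·5.4² - 6.7²) = ½√95.35 = 4.882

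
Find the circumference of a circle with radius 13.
Circumference = 2 * pi * r
Circumference = 2 * pi * 13
Circumference = 81.68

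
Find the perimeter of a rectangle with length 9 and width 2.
Perimeter = 2 * (length + width)
Perimeter = 2 * (9 + 2)
Perimeter = 2 * 11
Perimeter = 22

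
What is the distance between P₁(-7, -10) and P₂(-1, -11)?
Using the distance formula: d = sqrt((x₂-x₁)² + (y₂-y₁)²)
dx = (-1) - (-7) = 6
dy = (-11) - (-10) = -1
d = sqrt(6² + (-1)²) = sqrt(36 + 1) = sqrt(37) = 6.08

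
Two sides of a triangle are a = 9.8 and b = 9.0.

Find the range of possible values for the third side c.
By the triangle inequality: |a - b| < c < a + b
|9.8 - 9.0| < c < 9.8 + 9.0
0.8 < c < 18.8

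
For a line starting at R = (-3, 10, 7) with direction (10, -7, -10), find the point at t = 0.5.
P(0.5) = (-3 + 10(0.5), 10 + (-7)(0.5), 7 + (-10)(0.5)) = (2, 6.5, 2)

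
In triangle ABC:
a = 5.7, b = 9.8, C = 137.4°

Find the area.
Using A = ½ab·sin(C):
A = ½·5.7·9.8·sin(137.4°) = ½·55.86·0.676876 = 18.91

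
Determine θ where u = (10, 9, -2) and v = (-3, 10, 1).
u·v = 58, |u|² = 185, |v|² = 110
cos θ = 58/√20350 ≈ 0.4066
θ ≈ 66.01°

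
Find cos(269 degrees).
cos(269 degrees) = -0.0175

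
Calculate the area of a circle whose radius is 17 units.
Area = pi * r²
Area = pi * 17²
Area = pi * 289
Area = 907.92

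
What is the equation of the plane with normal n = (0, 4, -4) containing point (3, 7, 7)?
d = n·P = (0)(3) + (4)(7) + (-4)(7) = 0
Plane: 4y - 4z = 0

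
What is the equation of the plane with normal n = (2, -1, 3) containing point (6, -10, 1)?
d = n·P = (2)(6) + (-1)(-10) + (3)(1) = 25
Plane: 2x - y + 3z = 25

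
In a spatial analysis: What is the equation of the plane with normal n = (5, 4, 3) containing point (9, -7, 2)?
d = n·P = (5)(9) + (4)(-7) + (3)(2) = 23
Plane: 5x + 4y + 3z = 23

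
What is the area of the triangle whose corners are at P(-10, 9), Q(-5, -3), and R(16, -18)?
Using the coordinate formula: Area = (1/2)|x₁(y₂-y₃) + x₂(y₃-y₁) + x₃(y₁-y₂)|
Area = (1/2)|(-10)((-3)-(-18)) + (-5)((-18)-9) + 16(9-(-3))|
Area = (1/2)|(-10)*15 + (-5)*(-27) + 16*12|
Area = (1/2)|(-150) + 135 + 192|
Area = (1/2)*177 = 88.50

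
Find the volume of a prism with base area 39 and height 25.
Volume = base area * height
Volume = 39 * 25
Volume = 975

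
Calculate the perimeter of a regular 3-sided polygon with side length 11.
Perimeter = number of sides * side length
Perimeter = 3 * 11
Perimeter = 33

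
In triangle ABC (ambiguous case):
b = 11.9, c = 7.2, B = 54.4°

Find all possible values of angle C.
sin(C)/c = sin(B)/b  →  sin(C) = c·sin(B)/b = 7.2·sin(54.4°)/11.9 = 0.491960
C₁ = arcsin(0.491960) = 29.47°,  C₂ = 180° - C₁ = 150.53°
Check C₂: A = 180° - 54.4° - 150.53° = -24.93° ≤ 0, rejected
C = 29.47° (one solution)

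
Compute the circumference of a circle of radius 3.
Circumference = 2 * pi * r
Circumference = 2 * pi * 3
Circumference = 18.85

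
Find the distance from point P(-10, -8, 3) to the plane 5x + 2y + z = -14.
d = |5(-10) + 2(-8) + 1(3) - (-14)| / √(5² + 2² + 1²) = 49/√30 = 8.946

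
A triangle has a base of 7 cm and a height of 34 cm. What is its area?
Area = (1/2) * base * height
Area = (1/2) * 7 * 34
Area = 119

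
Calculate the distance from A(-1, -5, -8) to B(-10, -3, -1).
d = √[(-9)² + (2)² + (7)²] = √134 = 11.58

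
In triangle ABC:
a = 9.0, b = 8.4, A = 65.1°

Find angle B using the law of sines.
sin(B)/b = sin(A)/a
sin(B) = b·sin(A)/a = 8.4·sin(65.1°)/9.0 = 0.846574
B = arcsin(0.846574) = 57.84°  (b ≤ a, so B ≤ A and the acute solution is unique)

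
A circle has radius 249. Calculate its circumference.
Circumference = 2 * pi * r
Circumference = 2 * pi * 249
Circumference = 1564.51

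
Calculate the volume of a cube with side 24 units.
Volume = s³
Volume = 24³
Volume = 13824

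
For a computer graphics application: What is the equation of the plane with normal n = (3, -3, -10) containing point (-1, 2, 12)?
d = n·P = (3)(-1) + (-3)(2) + (-10)(12) = -129
Plane: 3x - 3y - 10z = -129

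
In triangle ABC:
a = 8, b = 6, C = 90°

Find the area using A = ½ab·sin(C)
A = ½·8·6·sin(90°) = ½·48·1.000000 = 24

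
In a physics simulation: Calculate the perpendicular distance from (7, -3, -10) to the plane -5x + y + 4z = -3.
d = |(-5)(7) + 1(-3) + 4(-10) - (-3)| / √((-5)² + 1² + 4²) = 75/√42 = 11.57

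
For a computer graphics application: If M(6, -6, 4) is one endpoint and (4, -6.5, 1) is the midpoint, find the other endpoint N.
N = (2×4 - 6, 2×(-6.5) - (-6), 2×1 - 4) = (2, -7, -2)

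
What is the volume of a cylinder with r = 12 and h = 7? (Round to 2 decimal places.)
Volume = pi * r² * h
Volume = pi * 12² * 7
Volume = pi * 144 * 7
Volume = pi * 1008
Volume = 3166.73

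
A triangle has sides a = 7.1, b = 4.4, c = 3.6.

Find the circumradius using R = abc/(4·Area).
s = (a+b+c)/2 = 7.55
Area = √(s(s-a)(s-b)(s-c)) = √(7.55·0.45·3.15·3.95) = 6.5018
R = abc/(4·Area) = (7.1·4.4·3.6)/(4·6.5018) = 112.464/26.0072 = 4.324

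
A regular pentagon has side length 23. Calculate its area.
For a regular 5-gon with side length s = 23:
Apothem a = s / (2*tan(pi/5)) = 23 / (2*tan(pi/5)) ≈ 15.8284
Perimeter P = 5 * 23 = 115
Area = (1/2) * P * a = (1/2) * 115 * 15.8284 = 910.13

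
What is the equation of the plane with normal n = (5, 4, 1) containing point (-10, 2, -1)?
d = n·P = (5)(-10) + (4)(2) + (1)(-1) = -43
Plane: 5x + 4y + z = -43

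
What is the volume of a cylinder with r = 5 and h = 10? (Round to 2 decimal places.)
Volume = pi * r² * h
Volume = pi * 5² * 10
Volume = pi * 25 * 10
Volume = pi * 250
Volume = 785.40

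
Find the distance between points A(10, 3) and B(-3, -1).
Using the distance formula: d = sqrt((x₂-x₁)² + (y₂-y₁)²)
dx = (-3) - 10 = -13
dy = (-1) - 3 = -4
d = sqrt((-13)² + (-4)²) = sqrt(169 + 16) = sqrt(185) = 13.60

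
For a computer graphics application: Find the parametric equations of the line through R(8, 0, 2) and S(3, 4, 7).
Direction vector d = S - R = (-5, 4, 5)
x = 8 - 5t, y = 0 + 4t, z = 2 + 5t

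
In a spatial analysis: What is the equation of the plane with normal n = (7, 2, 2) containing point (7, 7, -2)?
d = n·P = (7)(7) + (2)(7) + (2)(-2) = 59
Plane: 7x + 2y + 2z = 59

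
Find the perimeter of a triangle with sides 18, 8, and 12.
Perimeter = sum of all sides
Perimeter = 18 + 8 + 12
Perimeter = 38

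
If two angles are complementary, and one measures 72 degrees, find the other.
Complementary angles sum to 90 degrees.
Other angle = 90 - 72
Other angle = 18 degrees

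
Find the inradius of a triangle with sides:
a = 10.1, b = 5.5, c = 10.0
s = (a+b+c)/2 = (10.1+5.5+10.0)/2 = 12.8
Area = √(s(s-a)(s-b)(s-c)) = √(12.8·2.7·7.3·2.8) = 26.5783
r = Area/s = 26.5783/12.8 = 2.076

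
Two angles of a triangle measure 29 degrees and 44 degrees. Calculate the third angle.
Sum of angles in a triangle = 180 degrees
Third angle = 180 - 29 - 44
Third angle = 107 degrees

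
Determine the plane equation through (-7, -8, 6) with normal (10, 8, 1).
d = n·P = (10)(-7) + (8)(-8) + (1)(6) = -128
Plane: 10x + 8y + z = -128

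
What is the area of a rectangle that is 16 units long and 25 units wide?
Area = length * width
Area = 16 * 25
Area = 400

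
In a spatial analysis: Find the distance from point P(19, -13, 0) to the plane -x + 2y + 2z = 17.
d = |(-1)(19) + 2(-13) + 2(0) - (17)| / √((-1)² + 2² + 2²) = 62/√9 = 20.67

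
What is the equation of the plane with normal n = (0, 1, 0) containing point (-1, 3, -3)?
d = n·P = (0)(-1) + (1)(3) + (0)(-3) = 3
Plane: y = 3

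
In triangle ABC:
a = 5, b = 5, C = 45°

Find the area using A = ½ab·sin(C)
A = ½·5·5·sin(45°) = ½·25·0.707107 = 8.839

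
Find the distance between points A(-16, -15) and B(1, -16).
Using the distance formula: d = sqrt((x₂-x₁)² + (y₂-y₁)²)
dx = 1 - (-16) = 17
dy = (-16) - (-15) = -1
d = sqrt(17² + (-1)²) = sqrt(289 + 1) = sqrt(290) = 17.03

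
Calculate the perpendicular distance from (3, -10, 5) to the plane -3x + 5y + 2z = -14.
d = |(-3)(3) + 5(-10) + 2(5) - (-14)| / √((-3)² + 5² + 2²) = 35/√38 = 5.678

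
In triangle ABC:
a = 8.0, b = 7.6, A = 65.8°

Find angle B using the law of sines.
sin(B)/b = sin(A)/a
sin(B) = b·sin(A)/a = 7.6·sin(65.8°)/8.0 = 0.866514
B = arcsin(0.866514) = 60.06°  (b ≤ a, so B ≤ A and the acute solution is unique)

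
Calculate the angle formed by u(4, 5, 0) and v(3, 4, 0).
u·v = 32, |u|² = 41, |v|² = 25
cos θ = 32/√1025 ≈ 0.9995
θ ≈ 1.79°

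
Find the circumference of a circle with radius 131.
Circumference = 2 * pi * r
Circumference = 2 * pi * 131
Circumference = 823.10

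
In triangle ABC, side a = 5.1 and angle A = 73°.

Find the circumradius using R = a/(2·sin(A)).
R = a/(2·sin(A)) = 5.1/(2·sin(73°))
R = 5.1/(2·0.956305) = 5.1/1.912610 = 2.667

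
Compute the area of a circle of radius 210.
Area = pi * r²
Area = pi * 210²
Area = pi * 44100
Area = 138544.24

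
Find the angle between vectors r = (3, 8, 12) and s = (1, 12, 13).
r·s = 255, |r|² = 217, |s|² = 314
cos θ = 255/√68138 ≈ 0.9769
θ ≈ 12.34°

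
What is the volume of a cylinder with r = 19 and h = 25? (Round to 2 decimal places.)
Volume = pi * r² * h
Volume = pi * 19² * 25
Volume = pi * 361 * 25
Volume = pi * 9025
Volume = 28352.87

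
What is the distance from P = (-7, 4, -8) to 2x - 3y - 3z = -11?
d = |2(-7) + (-3)(4) + (-3)(-8) - (-11)| / √(2² + (-3)² + (-3)²) = 9/√22 = 1.919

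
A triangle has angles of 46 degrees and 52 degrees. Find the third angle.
Sum of angles in a triangle = 180 degrees
Third angle = 180 - 46 - 52
Third angle = 82 degrees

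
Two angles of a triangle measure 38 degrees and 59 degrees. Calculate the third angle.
Sum of angles in a triangle = 180 degrees
Third angle = 180 - 38 - 59
Third angle = 83 degrees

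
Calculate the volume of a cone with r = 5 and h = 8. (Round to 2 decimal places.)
Volume = (1/3) * pi * r² * h
Volume = (1/3) * pi * 5² * 8
Volume = (1/3) * pi * 25 * 8
Volume = (1/3) * pi * 200
Volume = 209.44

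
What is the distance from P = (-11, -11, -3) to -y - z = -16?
d = |0(-11) + (-1)(-11) + (-1)(-3) - (-16)| / √(0² + (-1)² + (-1)²) = 30/√2 = 21.21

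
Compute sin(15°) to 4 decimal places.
sin(15 degrees) = 0.2588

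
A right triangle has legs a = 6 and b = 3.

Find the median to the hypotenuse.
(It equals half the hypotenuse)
Hypotenuse c = √(6² + 3²) = √45 = 6.7082
Median to hypotenuse = c/2 = 3.354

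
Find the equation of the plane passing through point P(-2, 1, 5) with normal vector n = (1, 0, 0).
d = n·P = (1)(-2) + (0)(1) + (0)(5) = -2
Plane: x = -2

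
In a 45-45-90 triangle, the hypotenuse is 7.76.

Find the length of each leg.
In a 45-45-90 triangle, hypotenuse = leg·√2  →  leg = hypotenuse/√2
leg = 7.76/√2 = 5.487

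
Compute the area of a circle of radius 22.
Area = pi * r²
Area = pi * 22²
Area = pi * 484
Area = 1520.53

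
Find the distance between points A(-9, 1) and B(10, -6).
Using the distance formula: d = sqrt((x₂-x₁)² + (y₂-y₁)²)
dx = 10 - (-9) = 19
dy = (-6) - 1 = -7
d = sqrt(19² + (-7)²) = sqrt(361 + 49) = sqrt(410) = 20.25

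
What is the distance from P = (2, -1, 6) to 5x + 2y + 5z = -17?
d = |5(2) + 2(-1) + 5(6) - (-17)| / √(5² + 2² + 5²) = 55/√54 = 7.485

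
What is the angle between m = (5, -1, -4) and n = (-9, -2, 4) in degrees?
m·n = -59, |m|² = 42, |n|² = 101
cos θ = -59/√4242 ≈ -0.9059
θ ≈ 154.9°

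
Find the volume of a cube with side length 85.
Volume = s³
Volume = 85³
Volume = 614125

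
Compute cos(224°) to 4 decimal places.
cos(224 degrees) = -0.7193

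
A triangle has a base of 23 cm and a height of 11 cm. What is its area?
Area = (1/2) * base * height
Area = (1/2) * 23 * 11
Area = 126.50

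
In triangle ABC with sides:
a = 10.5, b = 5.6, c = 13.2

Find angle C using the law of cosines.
cos(C) = (a² + b² - c²)/(2ab)
cos(C) = (10.5² + 5.6² - 13.2²)/(2·10.5·5.6) = -32.63/117.6 = -0.277466
C = arccos(-0.277466) = 106.1°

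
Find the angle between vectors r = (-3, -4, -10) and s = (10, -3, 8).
r·s = -98, |r|² = 125, |s|² = 173
cos θ = -98/√21625 ≈ -0.6664
θ ≈ 131.8°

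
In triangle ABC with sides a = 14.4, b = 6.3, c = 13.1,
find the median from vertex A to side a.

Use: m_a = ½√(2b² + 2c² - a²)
m_a = ½√(2·6.3² + 2·13.1² - 14.4²)
m_a = ½√(79.38 + 343.22 - 207.36) = ½√215.24 = 7.336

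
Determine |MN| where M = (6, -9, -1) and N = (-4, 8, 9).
d = √[(-10)² + (17)² + (10)²] = √489 = 22.11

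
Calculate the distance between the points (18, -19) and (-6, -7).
Using the distance formula: d = sqrt((x₂-x₁)² + (y₂-y₁)²)
dx = (-6) - 18 = -24
dy = (-7) - (-19) = 12
d = sqrt((-24)² + 12²) = sqrt(576 + 144) = sqrt(720) = 26.83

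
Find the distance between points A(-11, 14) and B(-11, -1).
Using the distance formula: d = sqrt((x₂-x₁)² + (y₂-y₁)²)
dx = (-11) - (-11) = 0
dy = (-1) - 14 = -15
d = sqrt(0² + (-15)²) = sqrt(0 + 225) = sqrt(225) = 15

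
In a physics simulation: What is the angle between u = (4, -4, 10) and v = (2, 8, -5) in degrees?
u·v = -74, |u|² = 132, |v|² = 93
cos θ = -74/√12276 ≈ -0.6679
θ ≈ 131.9°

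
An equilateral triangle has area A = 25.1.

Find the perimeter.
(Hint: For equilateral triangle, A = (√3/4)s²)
A = (√3/4)s²  →  s² = 4A/√3 = 4·25.1/√3 = 57.966
s = 7.61354
Perimeter = 3s = 22.84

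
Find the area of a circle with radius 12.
Area = pi * r²
Area = pi * 12²
Area = pi * 144
Area = 452.39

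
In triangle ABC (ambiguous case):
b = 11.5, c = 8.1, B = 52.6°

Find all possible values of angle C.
sin(C)/c = sin(B)/b  →  sin(C) = c·sin(B)/b = 8.1·sin(52.6°)/11.5 = 0.559544
C₁ = arcsin(0.559544) = 34.02°,  C₂ = 180° - C₁ = 145.98°
Check C₂: A = 180° - 52.6° - 145.98° = -18.58° ≤ 0, rejected
C = 34.02° (one solution)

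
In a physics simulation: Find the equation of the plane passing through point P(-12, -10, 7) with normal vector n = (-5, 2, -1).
d = n·P = (-5)(-12) + (2)(-10) + (-1)(7) = 33
Plane: -5x + 2y - z = 33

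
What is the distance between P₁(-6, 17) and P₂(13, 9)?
Using the distance formula: d = sqrt((x₂-x₁)² + (y₂-y₁)²)
dx = 13 - (-6) = 19
dy = 9 - 17 = -8
d = sqrt(19² + (-8)²) = sqrt(361 + 64) = sqrt(425) = 20.62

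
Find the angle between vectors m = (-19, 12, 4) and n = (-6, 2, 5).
m·n = 158, |m|² = 521, |n|² = 65
cos θ = 158/√33865 ≈ 0.8586
θ ≈ 30.84°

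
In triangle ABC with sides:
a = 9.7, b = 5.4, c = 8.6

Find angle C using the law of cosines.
cos(C) = (a² + b² - c²)/(2ab)
cos(C) = (9.7² + 5.4² - 8.6²)/(2·9.7·5.4) = 49.29/104.76 = 0.470504
C = arccos(0.470504) = 61.93°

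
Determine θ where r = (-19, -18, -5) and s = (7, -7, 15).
r·s = -82, |r|² = 710, |s|² = 323
cos θ = -82/√229330 ≈ -0.1712
θ ≈ 99.86°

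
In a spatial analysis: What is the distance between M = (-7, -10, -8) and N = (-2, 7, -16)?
d = √[(5)² + (17)² + (-8)²] = √378 = 19.44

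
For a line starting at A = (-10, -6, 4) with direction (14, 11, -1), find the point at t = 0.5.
P(0.5) = (-10 + 14(0.5), -6 + 11(0.5), 4 + (-1)(0.5)) = (-3, -0.5, 3.5)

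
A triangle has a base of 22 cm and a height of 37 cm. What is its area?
Area = (1/2) * base * height
Area = (1/2) * 22 * 37
Area = 407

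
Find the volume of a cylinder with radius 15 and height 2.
Volume = pi * r² * h
Volume = pi * 15² * 2
Volume = pi * 225 * 2
Volume = pi * 450
Volume = 1413.72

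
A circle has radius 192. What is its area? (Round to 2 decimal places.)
Area = pi * r²
Area = pi * 192²
Area = pi * 36864
Area = 115811.67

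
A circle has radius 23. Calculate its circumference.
Circumference = 2 * pi * r
Circumference = 2 * pi * 23
Circumference = 144.51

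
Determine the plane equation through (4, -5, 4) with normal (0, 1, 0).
d = n·P = (0)(4) + (1)(-5) + (0)(4) = -5
Plane: y = -5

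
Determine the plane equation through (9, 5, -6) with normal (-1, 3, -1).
d = n·P = (-1)(9) + (3)(5) + (-1)(-6) = 12
Plane: -x + 3y - z = 12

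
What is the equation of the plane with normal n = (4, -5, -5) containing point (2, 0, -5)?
d = n·P = (4)(2) + (-5)(0) + (-5)(-5) = 33
Plane: 4x - 5y - 5z = 33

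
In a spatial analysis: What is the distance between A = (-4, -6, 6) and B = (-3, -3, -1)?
d = √[(1)² + (3)² + (-7)²] = √59 = 7.681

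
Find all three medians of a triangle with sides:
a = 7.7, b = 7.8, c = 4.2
Using m_x = ½√(2y² + 2z² - x²):
m_a = ½√(2·7.8² + 2·4.2² - 7.7²) = ½√97.67 = 4.941
m_b = ½√(2·7.7² + 2·4.2² - 7.8²) = ½√93.02 = 4.822
m_c = ½√(2·7.7² + 2·7.8² - 4.2²) = ½√222.62 = 7.46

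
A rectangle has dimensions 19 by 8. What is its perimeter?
Perimeter = 2 * (length + width)
Perimeter = 2 * (19 + 8)
Perimeter = 2 * 27
Perimeter = 54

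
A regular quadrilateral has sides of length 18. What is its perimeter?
Perimeter = number of sides * side length
Perimeter = 4 * 18
Perimeter = 72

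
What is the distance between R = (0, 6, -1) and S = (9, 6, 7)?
d = √[(9)² + (0)² + (8)²] = √145 = 12.04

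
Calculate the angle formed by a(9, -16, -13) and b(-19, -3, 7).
a·b = -214, |a|² = 506, |b|² = 419
cos θ = -214/√212014 ≈ -0.4648
θ ≈ 117.7°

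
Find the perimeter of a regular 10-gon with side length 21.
Perimeter = number of sides * side length
Perimeter = 10 * 21
Perimeter = 210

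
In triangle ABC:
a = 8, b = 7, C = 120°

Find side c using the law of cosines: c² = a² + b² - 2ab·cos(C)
c² = 8² + 7² - 2·8·7·cos(120°)
c² = 64 + 49 - 112·-0.5000 = 169
c = √169 = 13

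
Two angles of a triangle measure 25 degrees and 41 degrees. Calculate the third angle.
Sum of angles in a triangle = 180 degrees
Third angle = 180 - 25 - 41
Third angle = 114 degrees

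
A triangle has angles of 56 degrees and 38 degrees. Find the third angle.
Sum of angles in a triangle = 180 degrees
Third angle = 180 - 56 - 38
Third angle = 86 degrees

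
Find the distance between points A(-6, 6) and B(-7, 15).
Using the distance formula: d = sqrt((x₂-x₁)² + (y₂-y₁)²)
dx = (-7) - (-6) = -1
dy = 15 - 6 = 9
d = sqrt((-1)² + 9²) = sqrt(1 + 81) = sqrt(82) = 9.06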